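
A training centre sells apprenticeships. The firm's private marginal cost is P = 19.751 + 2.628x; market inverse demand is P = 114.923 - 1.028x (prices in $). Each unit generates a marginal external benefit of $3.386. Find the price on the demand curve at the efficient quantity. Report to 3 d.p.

P = $87.210

Social marginal cost = private MC − MEB = 16.365 + 2.628x.
Set SMC = demand: 16.365 + 2.628x = 114.923 - 1.028x → x* = 26.9579.
Consumer price on the demand curve at x*: 114.923 − 1.028×26.9579 = 87.2103.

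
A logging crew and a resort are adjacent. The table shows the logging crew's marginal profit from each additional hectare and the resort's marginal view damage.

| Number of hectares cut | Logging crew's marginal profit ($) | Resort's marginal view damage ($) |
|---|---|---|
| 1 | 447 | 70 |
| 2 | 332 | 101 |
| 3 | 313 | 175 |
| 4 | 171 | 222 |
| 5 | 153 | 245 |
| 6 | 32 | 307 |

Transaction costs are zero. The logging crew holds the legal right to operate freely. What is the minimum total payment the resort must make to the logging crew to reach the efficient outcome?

$356

Left alone the logging crew would choose level 6 (marginal profit stays positive).
Efficient level: k* = 3 (marginal profit ≥ marginal view damage through 3).
The resort must at least cover the logging crew's forgone profit from cutting 6→3: 171 + 153 + 32 = 356.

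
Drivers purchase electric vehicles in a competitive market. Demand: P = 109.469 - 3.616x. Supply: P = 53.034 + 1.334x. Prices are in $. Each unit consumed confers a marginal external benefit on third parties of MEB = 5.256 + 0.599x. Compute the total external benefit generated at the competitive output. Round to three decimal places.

Market equilibrium (private): 53.034 + 1.334x = 109.469 - 3.616x → x_m = 11.4010.
Total external benefit = ∫₀^{x_m} (5.256 + 0.599x) dx = 5.256×11.4010 + ½×0.599×11.4010² = 98.8535.

$98.854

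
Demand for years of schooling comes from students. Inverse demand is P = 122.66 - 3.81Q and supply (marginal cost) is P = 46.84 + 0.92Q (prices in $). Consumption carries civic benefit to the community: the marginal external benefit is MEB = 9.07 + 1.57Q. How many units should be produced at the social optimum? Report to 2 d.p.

Q* = 26.86

Social marginal benefit = demand + MEB = 131.73 - 2.24Q.
Set SMB = MC: 131.73 - 2.24Q = 46.84 + 0.92Q → Q* = 26.8639.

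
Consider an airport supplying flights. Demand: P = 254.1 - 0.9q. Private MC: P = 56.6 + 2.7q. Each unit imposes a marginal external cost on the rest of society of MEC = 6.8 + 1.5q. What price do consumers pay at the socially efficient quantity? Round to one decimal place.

Social marginal cost = private MC + MEC = 63.4 + 4.2q.
Set SMC = demand: 63.4 + 4.2q = 254.1 - 0.9q → q* = 37.3922.
Consumer price on the demand curve at q*: 254.1 − 0.9×37.3922 = 220.4470.

P = 220.4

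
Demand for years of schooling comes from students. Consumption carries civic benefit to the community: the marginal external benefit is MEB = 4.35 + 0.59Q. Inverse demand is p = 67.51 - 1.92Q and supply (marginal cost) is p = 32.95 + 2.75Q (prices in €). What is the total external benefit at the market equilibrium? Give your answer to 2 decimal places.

Market equilibrium (private): 32.95 + 2.75Q = 67.51 - 1.92Q → Q_m = 7.4004.
Total external benefit = ∫₀^{Q_m} (4.35 + 0.59Q) dQ = 4.35×7.4004 + ½×0.59×7.4004² = 48.3477.

€48.35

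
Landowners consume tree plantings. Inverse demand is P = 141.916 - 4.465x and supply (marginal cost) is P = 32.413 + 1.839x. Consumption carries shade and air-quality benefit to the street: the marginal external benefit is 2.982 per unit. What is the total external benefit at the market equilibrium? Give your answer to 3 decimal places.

51.799

Market equilibrium (private): 32.413 + 1.839x = 141.916 - 4.465x → x_m = 17.3704.
Total external benefit = MEB × x_m = 2.982 × 17.3704 = 51.7985.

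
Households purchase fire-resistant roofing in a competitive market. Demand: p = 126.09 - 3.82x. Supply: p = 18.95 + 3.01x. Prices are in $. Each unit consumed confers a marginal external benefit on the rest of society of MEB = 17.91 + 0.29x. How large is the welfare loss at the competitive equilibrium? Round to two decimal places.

DWL = $38.56

Market equilibrium (private): 18.95 + 3.01x = 126.09 - 3.82x → x_m = 15.6867.
Social marginal benefit = demand + MEB = 144.00 - 3.53x.
Set SMB = MC: 144.00 - 3.53x = 18.95 + 3.01x → x* = 19.1208.
The welfare-loss triangle has base |x_m − x*| and height MEB(x_m) (the vertical gap between SMB and MC is zero at x* and MEB at x_m).
DWL = ½ × 3.4341 × 22.4591 = 38.5634.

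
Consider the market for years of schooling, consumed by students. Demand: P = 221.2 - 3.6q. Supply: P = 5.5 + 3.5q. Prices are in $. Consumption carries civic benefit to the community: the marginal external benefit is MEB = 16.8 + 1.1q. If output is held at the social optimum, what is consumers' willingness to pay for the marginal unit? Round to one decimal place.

Social marginal benefit = demand + MEB = 238.0 - 2.5q.
Set SMB = MC: 238.0 - 2.5q = 5.5 + 3.5q → q* = 38.7500.
Consumer price on the demand curve at q*: 221.2 − 3.6×38.7500 = 81.7000.

P = $81.7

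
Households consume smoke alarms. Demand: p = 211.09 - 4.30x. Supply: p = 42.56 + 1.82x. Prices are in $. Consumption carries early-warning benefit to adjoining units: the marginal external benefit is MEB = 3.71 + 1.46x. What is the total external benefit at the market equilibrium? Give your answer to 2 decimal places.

$655.74

Market equilibrium (private): 42.56 + 1.82x = 211.09 - 4.30x → x_m = 27.5376.
Total external benefit = ∫₀^{x_m} (3.71 + 1.46x) dx = 3.71×27.5376 + ½×1.46×27.5376² = 655.7377.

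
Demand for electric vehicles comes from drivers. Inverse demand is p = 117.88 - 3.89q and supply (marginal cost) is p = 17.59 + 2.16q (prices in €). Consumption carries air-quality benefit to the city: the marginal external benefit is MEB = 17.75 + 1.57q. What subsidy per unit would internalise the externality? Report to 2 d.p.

Social marginal benefit = demand + MEB = 135.63 - 2.32q.
Set SMB = MC: 135.63 - 2.32q = 17.59 + 2.16q → q* = 26.3482.
The Pigouvian subsidy equals MEB at q*: 17.75 + 1.57×26.3482 = 59.1167.

subsidy = €59.12 per unit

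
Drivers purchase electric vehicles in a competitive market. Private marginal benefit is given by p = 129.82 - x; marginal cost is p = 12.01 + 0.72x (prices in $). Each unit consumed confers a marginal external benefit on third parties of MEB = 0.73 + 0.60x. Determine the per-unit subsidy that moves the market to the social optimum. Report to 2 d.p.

subsidy = $64.23 per unit

Social marginal benefit = demand + MEB = 130.55 - 0.40x.
Set SMB = MC: 130.55 - 0.40x = 12.01 + 0.72x → x* = 105.8393.
The Pigouvian subsidy equals MEB at x*: 0.73 + 0.60×105.8393 = 64.2336.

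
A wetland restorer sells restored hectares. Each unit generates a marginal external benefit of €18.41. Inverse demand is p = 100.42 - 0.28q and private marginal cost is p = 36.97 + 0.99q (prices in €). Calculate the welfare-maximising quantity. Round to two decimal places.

q* = 64.46

Social marginal cost = private MC − MEB = 18.56 + 0.99q.
Set SMC = demand: 18.56 + 0.99q = 100.42 - 0.28q → q* = 64.4567.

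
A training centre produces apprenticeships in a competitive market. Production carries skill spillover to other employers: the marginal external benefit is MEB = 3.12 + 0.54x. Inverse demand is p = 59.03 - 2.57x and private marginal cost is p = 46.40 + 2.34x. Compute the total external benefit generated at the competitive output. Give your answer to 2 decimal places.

Market equilibrium (private): 46.40 + 2.34x = 59.03 - 2.57x → x_m = 2.5723.
Total external benefit = ∫₀^{x_m} (3.12 + 0.54x) dx = 3.12×2.5723 + ½×0.54×2.5723² = 9.8121.

9.81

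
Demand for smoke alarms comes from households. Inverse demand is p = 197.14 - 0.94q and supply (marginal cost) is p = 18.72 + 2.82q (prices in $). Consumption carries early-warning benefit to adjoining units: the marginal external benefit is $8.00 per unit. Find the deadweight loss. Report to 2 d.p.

Market equilibrium (private): 18.72 + 2.82q = 197.14 - 0.94q → q_m = 47.4521.
Social marginal benefit = demand + MEB = 205.14 - 0.94q.
Set SMB = MC: 205.14 - 0.94q = 18.72 + 2.82q → q* = 49.5798.
The welfare-loss triangle has base |q_m − q*| and height MEB(q_m) (the vertical gap between SMB and MC is zero at q* and MEB at q_m).
DWL = ½ × 2.1277 × 8.0000 = 8.5108.

DWL = $8.51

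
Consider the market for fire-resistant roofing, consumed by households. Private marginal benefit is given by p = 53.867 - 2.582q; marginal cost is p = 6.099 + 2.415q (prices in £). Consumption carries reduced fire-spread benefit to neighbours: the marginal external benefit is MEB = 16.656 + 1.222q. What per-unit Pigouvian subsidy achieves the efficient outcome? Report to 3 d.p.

subsidy = £37.511 per unit

Social marginal benefit = demand + MEB = 70.523 - 1.360q.
Set SMB = MC: 70.523 - 1.360q = 6.099 + 2.415q → q* = 17.0660.
The Pigouvian subsidy equals MEB at q*: 16.656 + 1.222×17.0660 = 37.5107.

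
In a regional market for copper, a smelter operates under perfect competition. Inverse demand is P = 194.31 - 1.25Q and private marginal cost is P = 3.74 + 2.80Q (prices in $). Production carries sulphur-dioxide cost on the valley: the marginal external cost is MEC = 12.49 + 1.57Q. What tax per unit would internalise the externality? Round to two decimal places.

tax = $62.24 per unit

Social marginal cost = private MC + MEC = 16.23 + 4.37Q.
Set SMC = demand: 16.23 + 4.37Q = 194.31 - 1.25Q → Q* = 31.6868.
The Pigouvian tax equals MEC at Q*: 12.49 + 1.57×31.6868 = 62.2383.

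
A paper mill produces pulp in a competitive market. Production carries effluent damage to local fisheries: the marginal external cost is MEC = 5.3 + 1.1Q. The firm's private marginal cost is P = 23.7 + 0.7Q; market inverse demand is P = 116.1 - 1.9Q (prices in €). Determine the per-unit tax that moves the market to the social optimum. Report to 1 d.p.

tax = €31.2 per unit

Social marginal cost = private MC + MEC = 29.0 + 1.8Q.
Set SMC = demand: 29.0 + 1.8Q = 116.1 - 1.9Q → Q* = 23.5405.
The Pigouvian tax equals MEC at Q*: 5.3 + 1.1×23.5405 = 31.1946.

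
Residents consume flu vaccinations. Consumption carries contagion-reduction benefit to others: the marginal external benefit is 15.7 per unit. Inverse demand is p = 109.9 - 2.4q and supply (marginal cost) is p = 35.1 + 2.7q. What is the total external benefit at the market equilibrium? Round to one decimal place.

Market equilibrium (private): 35.1 + 2.7q = 109.9 - 2.4q → q_m = 14.6667.
Total external benefit = MEB × q_m = 15.7 × 14.6667 = 230.2672.

230.3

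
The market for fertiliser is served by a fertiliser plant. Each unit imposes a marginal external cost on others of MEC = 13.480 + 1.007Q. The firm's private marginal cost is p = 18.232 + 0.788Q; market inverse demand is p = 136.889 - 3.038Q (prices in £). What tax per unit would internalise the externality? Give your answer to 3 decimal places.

tax = £35.395 per unit

Social marginal cost = private MC + MEC = 31.712 + 1.795Q.
Set SMC = demand: 31.712 + 1.795Q = 136.889 - 3.038Q → Q* = 21.7623.
The Pigouvian tax equals MEC at Q*: 13.480 + 1.007×21.7623 = 35.3946.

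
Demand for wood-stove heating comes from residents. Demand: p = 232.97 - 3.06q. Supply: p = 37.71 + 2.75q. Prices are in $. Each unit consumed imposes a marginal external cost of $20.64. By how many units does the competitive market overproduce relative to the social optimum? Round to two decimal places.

Market equilibrium (private): 37.71 + 2.75q = 232.97 - 3.06q → q_m = 33.6076.
Social marginal benefit = demand − MEC = 212.33 - 3.06q.
Set SMB = MC: 212.33 - 3.06q = 37.71 + 2.75q → q* = 30.0551.
Gap = |33.6076 − 30.0551| = 3.5525.

3.55 units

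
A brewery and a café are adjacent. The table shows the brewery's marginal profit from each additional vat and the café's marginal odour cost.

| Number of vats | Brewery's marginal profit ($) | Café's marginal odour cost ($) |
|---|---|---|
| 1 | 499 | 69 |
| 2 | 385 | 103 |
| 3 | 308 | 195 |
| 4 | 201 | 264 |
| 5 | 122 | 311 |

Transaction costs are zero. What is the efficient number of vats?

3

Bargaining reaches the level where marginal profit last exceeds marginal odour cost.
That holds through level 3 (308 ≥ 195) but not at 4 (201 < 264).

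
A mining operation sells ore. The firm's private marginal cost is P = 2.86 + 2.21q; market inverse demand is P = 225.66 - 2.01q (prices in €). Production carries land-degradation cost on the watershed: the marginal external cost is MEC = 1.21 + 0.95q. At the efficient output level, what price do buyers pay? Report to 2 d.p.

Social marginal cost = private MC + MEC = 4.07 + 3.16q.
Set SMC = demand: 4.07 + 3.16q = 225.66 - 2.01q → q* = 42.8607.
Consumer price on the demand curve at q*: 225.66 − 2.01×42.8607 = 139.5100.

P = €139.51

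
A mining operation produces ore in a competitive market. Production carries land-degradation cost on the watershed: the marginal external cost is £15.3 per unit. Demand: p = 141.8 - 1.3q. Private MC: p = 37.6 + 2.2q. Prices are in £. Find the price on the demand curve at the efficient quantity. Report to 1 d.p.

P = £108.8

Social marginal cost = private MC + MEC = 52.9 + 2.2q.
Set SMC = demand: 52.9 + 2.2q = 141.8 - 1.3q → q* = 25.4000.
Consumer price on the demand curve at q*: 141.8 − 1.3×25.4000 = 108.7800.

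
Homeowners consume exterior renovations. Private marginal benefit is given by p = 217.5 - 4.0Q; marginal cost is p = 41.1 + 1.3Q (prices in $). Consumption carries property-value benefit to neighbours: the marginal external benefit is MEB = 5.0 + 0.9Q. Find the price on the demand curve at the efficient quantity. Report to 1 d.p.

P = $52.6

Social marginal benefit = demand + MEB = 222.5 - 3.1Q.
Set SMB = MC: 222.5 - 3.1Q = 41.1 + 1.3Q → Q* = 41.2273.
Consumer price on the demand curve at Q*: 217.5 − 4.0×41.2273 = 52.5908.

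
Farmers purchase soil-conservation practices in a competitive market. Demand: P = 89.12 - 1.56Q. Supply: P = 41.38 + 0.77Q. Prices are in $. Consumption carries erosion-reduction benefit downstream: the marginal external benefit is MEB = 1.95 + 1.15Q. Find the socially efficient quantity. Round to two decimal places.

Social marginal benefit = demand + MEB = 91.07 - 0.41Q.
Set SMB = MC: 91.07 - 0.41Q = 41.38 + 0.77Q → Q* = 42.1102.

Q* = 42.11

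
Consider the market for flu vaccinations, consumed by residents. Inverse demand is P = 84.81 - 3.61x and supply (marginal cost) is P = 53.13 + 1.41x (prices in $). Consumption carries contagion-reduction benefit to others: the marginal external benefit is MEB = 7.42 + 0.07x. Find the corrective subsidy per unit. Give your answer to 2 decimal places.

Social marginal benefit = demand + MEB = 92.23 - 3.54x.
Set SMB = MC: 92.23 - 3.54x = 53.13 + 1.41x → x* = 7.8990.
The Pigouvian subsidy equals MEB at x*: 7.42 + 0.07×7.8990 = 7.9729.

subsidy = $7.97 per unit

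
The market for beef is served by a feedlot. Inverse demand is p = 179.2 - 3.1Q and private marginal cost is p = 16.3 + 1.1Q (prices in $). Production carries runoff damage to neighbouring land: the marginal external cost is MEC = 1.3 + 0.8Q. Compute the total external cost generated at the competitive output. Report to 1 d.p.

$652.2

Market equilibrium (private): 16.3 + 1.1Q = 179.2 - 3.1Q → Q_m = 38.7857.
Total external cost = ∫₀^{Q_m} (1.3 + 0.8Q) dQ = 1.3×38.7857 + ½×0.8×38.7857² = 652.1536.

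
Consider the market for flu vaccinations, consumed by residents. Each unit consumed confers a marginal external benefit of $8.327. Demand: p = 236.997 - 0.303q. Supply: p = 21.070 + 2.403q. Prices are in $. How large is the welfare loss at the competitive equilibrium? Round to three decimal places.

Market equilibrium (private): 21.070 + 2.403q = 236.997 - 0.303q → q_m = 79.7956.
Social marginal benefit = demand + MEB = 245.324 - 0.303q.
Set SMB = MC: 245.324 - 0.303q = 21.070 + 2.403q → q* = 82.8729.
The loss is the area between SMB and MC from q* to q_m; with linear curves that's a triangle of height MEB(q_m).
DWL = ½ × 3.0773 × 8.3270 = 12.8123.

DWL = $12.812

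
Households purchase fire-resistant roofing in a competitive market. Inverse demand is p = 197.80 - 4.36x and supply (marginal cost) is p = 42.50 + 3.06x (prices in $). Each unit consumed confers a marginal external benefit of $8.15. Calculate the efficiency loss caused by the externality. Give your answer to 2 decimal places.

DWL = $4.48

Market equilibrium (private): 42.50 + 3.06x = 197.80 - 4.36x → x_m = 20.9299.
Social marginal benefit = demand + MEB = 205.95 - 4.36x.
Set SMB = MC: 205.95 - 4.36x = 42.50 + 3.06x → x* = 22.0283.
Between x* and x_m the wedge SMB − MC runs linearly from 0 to MEB(x_m), so the loss is a triangle.
DWL = ½ × 1.0984 × 8.1500 = 4.4760.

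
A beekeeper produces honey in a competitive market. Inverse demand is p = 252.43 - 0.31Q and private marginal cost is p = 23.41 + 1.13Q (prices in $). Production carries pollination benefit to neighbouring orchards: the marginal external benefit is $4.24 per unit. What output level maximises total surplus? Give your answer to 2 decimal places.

Social marginal cost = private MC − MEB = 19.17 + 1.13Q.
Set SMC = demand: 19.17 + 1.13Q = 252.43 - 0.31Q → Q* = 161.9861.

Q* = 161.99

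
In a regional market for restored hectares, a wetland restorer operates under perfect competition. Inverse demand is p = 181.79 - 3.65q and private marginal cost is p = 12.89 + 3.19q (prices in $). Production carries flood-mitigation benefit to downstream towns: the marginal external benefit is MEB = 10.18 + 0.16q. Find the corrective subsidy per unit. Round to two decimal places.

subsidy = $14.47 per unit

Social marginal cost = private MC − MEB = 2.71 + 3.03q.
Set SMC = demand: 2.71 + 3.03q = 181.79 - 3.65q → q* = 26.8084.
The Pigouvian subsidy equals MEB at q*: 10.18 + 0.16×26.8084 = 14.4693.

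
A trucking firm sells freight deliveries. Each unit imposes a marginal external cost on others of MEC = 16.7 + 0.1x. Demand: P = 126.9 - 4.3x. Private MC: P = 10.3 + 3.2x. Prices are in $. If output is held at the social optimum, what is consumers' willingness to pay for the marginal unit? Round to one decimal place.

P = $70.4

Social marginal cost = private MC + MEC = 27.0 + 3.3x.
Set SMC = demand: 27.0 + 3.3x = 126.9 - 4.3x → x* = 13.1447.
Consumer price on the demand curve at x*: 126.9 − 4.3×13.1447 = 70.3778.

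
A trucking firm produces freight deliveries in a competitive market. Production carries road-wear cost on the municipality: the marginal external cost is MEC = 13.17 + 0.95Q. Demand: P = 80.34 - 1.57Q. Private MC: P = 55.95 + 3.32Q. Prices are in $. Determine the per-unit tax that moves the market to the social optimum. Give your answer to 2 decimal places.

Social marginal cost = private MC + MEC = 69.12 + 4.27Q.
Set SMC = demand: 69.12 + 4.27Q = 80.34 - 1.57Q → Q* = 1.9212.
The Pigouvian tax equals MEC at Q*: 13.17 + 0.95×1.9212 = 14.9951.

tax = $15.00 per unit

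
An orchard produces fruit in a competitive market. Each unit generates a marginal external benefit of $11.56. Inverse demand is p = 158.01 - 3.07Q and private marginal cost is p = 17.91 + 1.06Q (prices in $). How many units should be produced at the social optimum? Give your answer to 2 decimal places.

Q* = 36.72

Social marginal cost = private MC − MEB = 6.35 + 1.06Q.
Set SMC = demand: 6.35 + 1.06Q = 158.01 - 3.07Q → Q* = 36.7215.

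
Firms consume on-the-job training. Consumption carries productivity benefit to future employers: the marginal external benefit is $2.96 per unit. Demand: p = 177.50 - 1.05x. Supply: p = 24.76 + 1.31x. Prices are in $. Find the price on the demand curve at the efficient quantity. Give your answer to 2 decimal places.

Social marginal benefit = demand + MEB = 180.46 - 1.05x.
Set SMB = MC: 180.46 - 1.05x = 24.76 + 1.31x → x* = 65.9746.
Consumer price on the demand curve at x*: 177.50 − 1.05×65.9746 = 108.2267.

P = $108.23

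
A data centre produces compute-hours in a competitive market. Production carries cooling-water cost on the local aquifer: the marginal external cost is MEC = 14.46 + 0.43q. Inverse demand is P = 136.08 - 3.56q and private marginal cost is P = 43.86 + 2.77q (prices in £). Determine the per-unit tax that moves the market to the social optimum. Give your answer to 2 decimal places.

Social marginal cost = private MC + MEC = 58.32 + 3.20q.
Set SMC = demand: 58.32 + 3.20q = 136.08 - 3.56q → q* = 11.5030.
The Pigouvian tax equals MEC at q*: 14.46 + 0.43×11.5030 = 19.4063.

tax = £19.41 per unit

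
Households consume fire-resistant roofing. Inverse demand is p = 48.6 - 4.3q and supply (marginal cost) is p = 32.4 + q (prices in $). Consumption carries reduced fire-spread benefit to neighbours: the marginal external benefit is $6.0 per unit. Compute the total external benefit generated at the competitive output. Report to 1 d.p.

Market equilibrium (private): 32.4 + q = 48.6 - 4.3q → q_m = 3.0566.
Total external benefit = MEB × q_m = 6.0 × 3.0566 = 18.3396.

$18.3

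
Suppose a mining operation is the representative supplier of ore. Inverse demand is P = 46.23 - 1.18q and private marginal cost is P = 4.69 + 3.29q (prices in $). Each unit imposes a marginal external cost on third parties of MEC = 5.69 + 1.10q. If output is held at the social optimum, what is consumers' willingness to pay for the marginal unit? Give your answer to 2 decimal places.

P = $38.64

Social marginal cost = private MC + MEC = 10.38 + 4.39q.
Set SMC = demand: 10.38 + 4.39q = 46.23 - 1.18q → q* = 6.4363.
Consumer price on the demand curve at q*: 46.23 − 1.18×6.4363 = 38.6352.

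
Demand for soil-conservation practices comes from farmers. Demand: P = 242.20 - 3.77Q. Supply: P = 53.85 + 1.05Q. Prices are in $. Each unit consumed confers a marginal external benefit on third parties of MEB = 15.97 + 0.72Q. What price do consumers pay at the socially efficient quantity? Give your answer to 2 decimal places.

Social marginal benefit = demand + MEB = 258.17 - 3.05Q.
Set SMB = MC: 258.17 - 3.05Q = 53.85 + 1.05Q → Q* = 49.8341.
Consumer price on the demand curve at Q*: 242.20 − 3.77×49.8341 = 54.3254.

P = $54.33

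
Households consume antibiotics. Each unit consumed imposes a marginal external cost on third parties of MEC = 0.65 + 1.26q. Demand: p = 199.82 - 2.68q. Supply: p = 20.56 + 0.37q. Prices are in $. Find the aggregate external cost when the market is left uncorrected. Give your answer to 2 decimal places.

Market equilibrium (private): 20.56 + 0.37q = 199.82 - 2.68q → q_m = 58.7738.
Total external cost = ∫₀^{q_m} (0.65 + 1.26q) dq = 0.65×58.7738 + ½×1.26×58.7738² = 2214.4495.

$2214.45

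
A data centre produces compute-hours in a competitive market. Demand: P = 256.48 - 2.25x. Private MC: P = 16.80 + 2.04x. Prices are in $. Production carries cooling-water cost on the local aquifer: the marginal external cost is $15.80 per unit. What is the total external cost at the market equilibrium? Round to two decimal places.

$882.74

Market equilibrium (private): 16.80 + 2.04x = 256.48 - 2.25x → x_m = 55.8695.
Total external cost = MEC × x_m = 15.80 × 55.8695 = 882.7381.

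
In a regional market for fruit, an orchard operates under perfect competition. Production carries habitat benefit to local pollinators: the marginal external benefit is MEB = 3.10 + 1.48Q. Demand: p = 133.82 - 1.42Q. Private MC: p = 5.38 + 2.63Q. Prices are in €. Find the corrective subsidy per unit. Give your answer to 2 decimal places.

subsidy = €78.85 per unit

Social marginal cost = private MC − MEB = 2.28 + 1.15Q.
Set SMC = demand: 2.28 + 1.15Q = 133.82 - 1.42Q → Q* = 51.1829.
The Pigouvian subsidy equals MEB at Q*: 3.10 + 1.48×51.1829 = 78.8507.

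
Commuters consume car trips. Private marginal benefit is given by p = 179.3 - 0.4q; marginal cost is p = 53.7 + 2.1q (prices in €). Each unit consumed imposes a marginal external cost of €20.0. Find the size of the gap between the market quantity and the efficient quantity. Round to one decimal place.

8.0 units

Market equilibrium (private): 53.7 + 2.1q = 179.3 - 0.4q → q_m = 50.2400.
Social marginal benefit = demand − MEC = 159.3 - 0.4q.
Set SMB = MC: 159.3 - 0.4q = 53.7 + 2.1q → q* = 42.2400.
Gap = |50.2400 − 42.2400| = 8.0000.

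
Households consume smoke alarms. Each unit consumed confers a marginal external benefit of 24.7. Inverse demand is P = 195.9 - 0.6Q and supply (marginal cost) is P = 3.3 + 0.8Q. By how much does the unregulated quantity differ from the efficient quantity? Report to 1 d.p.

Market equilibrium (private): 3.3 + 0.8Q = 195.9 - 0.6Q → Q_m = 137.5714.
Social marginal benefit = demand + MEB = 220.6 - 0.6Q.
Set SMB = MC: 220.6 - 0.6Q = 3.3 + 0.8Q → Q* = 155.2143.
Gap = |137.5714 − 155.2143| = 17.6429.

17.6 units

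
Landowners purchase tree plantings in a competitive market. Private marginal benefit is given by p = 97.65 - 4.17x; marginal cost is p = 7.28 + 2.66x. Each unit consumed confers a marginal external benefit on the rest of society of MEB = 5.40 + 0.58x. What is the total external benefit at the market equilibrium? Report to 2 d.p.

122.22

Market equilibrium (private): 7.28 + 2.66x = 97.65 - 4.17x → x_m = 13.2313.
Total external benefit = ∫₀^{x_m} (5.40 + 0.58x) dx = 5.40×13.2313 + ½×0.58×13.2313² = 122.2185.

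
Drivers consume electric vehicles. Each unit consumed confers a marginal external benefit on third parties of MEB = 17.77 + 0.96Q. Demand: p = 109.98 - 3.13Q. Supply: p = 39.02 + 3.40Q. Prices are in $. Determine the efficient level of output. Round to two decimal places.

Q* = 15.93

Social marginal benefit = demand + MEB = 127.75 - 2.17Q.
Set SMB = MC: 127.75 - 2.17Q = 39.02 + 3.40Q → Q* = 15.9300.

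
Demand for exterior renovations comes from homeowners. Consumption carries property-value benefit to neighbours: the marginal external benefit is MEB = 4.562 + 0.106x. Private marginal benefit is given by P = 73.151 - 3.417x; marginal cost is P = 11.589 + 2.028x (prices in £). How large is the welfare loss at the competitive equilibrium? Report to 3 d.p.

Market equilibrium (private): 11.589 + 2.028x = 73.151 - 3.417x → x_m = 11.3062.
Social marginal benefit = demand + MEB = 77.713 - 3.311x.
Set SMB = MC: 77.713 - 3.311x = 11.589 + 2.028x → x* = 12.3851.
The loss is the area between SMB and MC from x* to x_m; with linear curves that's a triangle of height MEB(x_m).
DWL = ½ × 1.0789 × 5.7605 = 3.1075.

DWL = £3.108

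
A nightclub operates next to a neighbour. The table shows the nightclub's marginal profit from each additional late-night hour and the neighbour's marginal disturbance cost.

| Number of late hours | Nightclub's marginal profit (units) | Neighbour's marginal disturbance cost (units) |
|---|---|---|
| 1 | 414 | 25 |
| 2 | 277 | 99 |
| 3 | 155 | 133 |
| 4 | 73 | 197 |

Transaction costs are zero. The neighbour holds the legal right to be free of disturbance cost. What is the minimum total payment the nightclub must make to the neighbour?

Efficient level: marginal profit ≥ marginal disturbance cost through level 3, so k* = 3.
With the neighbour holding the right, the nightclub must at least compensate total damage at k*: 25 + 99 + 133 = 257.

257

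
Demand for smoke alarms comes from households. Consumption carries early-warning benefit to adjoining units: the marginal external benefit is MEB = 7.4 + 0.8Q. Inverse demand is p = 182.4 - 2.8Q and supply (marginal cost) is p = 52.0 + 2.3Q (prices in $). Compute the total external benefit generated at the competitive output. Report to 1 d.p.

Market equilibrium (private): 52.0 + 2.3Q = 182.4 - 2.8Q → Q_m = 25.5686.
Total external benefit = ∫₀^{Q_m} (7.4 + 0.8Q) dQ = 7.4×25.5686 + ½×0.8×25.5686² = 450.7090.

$450.7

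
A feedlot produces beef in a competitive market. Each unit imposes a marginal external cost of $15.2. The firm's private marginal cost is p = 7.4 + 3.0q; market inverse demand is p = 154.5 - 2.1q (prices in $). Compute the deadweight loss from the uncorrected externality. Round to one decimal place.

DWL = $22.7

Market equilibrium (private): 7.4 + 3.0q = 154.5 - 2.1q → q_m = 28.8431.
Social marginal cost = private MC + MEC = 22.6 + 3.0q.
Set SMC = demand: 22.6 + 3.0q = 154.5 - 2.1q → q* = 25.8627.
Height of the DWL triangle at q_m is SMC(q_m) − demand(q_m) = MEC(q_m) = 15.2000.
DWL = ½ × 2.9804 × 15.2000 = 22.6510.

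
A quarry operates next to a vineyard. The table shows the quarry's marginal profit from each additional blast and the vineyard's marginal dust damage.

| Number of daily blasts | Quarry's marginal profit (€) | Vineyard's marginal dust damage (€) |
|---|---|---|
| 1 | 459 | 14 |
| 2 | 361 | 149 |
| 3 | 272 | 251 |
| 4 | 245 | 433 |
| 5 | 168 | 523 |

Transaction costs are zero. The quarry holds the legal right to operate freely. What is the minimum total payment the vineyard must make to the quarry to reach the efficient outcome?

Left alone the quarry would choose level 5 (marginal profit stays positive).
Efficient level: k* = 3 (marginal profit ≥ marginal dust damage through 3).
The vineyard must at least cover the quarry's forgone profit from cutting 5→3: 245 + 168 = 413.

€413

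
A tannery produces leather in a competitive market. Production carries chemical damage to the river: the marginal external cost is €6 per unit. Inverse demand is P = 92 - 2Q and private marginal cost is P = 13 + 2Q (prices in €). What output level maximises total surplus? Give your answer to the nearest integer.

Social marginal cost = private MC + MEC = 19 + 2Q.
Set SMC = demand: 19 + 2Q = 92 - 2Q → Q* = 18.2500.

Q* = 18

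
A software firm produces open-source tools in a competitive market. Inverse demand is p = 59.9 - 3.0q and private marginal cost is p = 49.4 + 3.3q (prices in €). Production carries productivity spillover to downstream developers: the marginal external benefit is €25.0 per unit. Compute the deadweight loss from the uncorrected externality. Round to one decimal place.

Market equilibrium (private): 49.4 + 3.3q = 59.9 - 3.0q → q_m = 1.6667.
Social marginal cost = private MC − MEB = 24.4 + 3.3q.
Set SMC = demand: 24.4 + 3.3q = 59.9 - 3.0q → q* = 5.6349.
The welfare-loss triangle has base |q_m − q*| and height MEB(q_m) (the vertical gap between SMC and demand is zero at q* and MEB at q_m).
DWL = ½ × 3.9682 × 25.0000 = 49.6025.

DWL = €49.6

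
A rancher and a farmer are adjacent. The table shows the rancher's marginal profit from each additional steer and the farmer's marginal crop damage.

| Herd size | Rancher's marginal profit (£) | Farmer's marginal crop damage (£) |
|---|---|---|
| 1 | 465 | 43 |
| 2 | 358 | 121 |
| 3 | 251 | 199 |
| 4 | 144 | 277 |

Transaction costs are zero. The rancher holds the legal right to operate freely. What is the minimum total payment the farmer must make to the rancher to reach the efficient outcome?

£144

Left alone the rancher would choose level 4 (marginal profit stays positive).
Efficient level: k* = 3 (marginal profit ≥ marginal crop damage through 3).
The farmer must at least cover the rancher's forgone profit from cutting 4→3: 144 = 144.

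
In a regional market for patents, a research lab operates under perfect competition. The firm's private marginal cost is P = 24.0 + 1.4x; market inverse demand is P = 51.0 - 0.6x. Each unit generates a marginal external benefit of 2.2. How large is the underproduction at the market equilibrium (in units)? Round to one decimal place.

1.1 units

Market equilibrium (private): 24.0 + 1.4x = 51.0 - 0.6x → x_m = 13.5000.
Social marginal cost = private MC − MEB = 21.8 + 1.4x.
Set SMC = demand: 21.8 + 1.4x = 51.0 - 0.6x → x* = 14.6000.
Gap = |13.5000 − 14.6000| = 1.1000.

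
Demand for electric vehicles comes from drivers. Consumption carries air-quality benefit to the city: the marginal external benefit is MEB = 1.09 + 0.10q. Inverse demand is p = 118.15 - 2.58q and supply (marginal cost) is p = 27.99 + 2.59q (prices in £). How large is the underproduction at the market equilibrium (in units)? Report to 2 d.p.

Market equilibrium (private): 27.99 + 2.59q = 118.15 - 2.58q → q_m = 17.4391.
Social marginal benefit = demand + MEB = 119.24 - 2.48q.
Set SMB = MC: 119.24 - 2.48q = 27.99 + 2.59q → q* = 17.9980.
Gap = |17.4391 − 17.9980| = 0.5589.

0.56 units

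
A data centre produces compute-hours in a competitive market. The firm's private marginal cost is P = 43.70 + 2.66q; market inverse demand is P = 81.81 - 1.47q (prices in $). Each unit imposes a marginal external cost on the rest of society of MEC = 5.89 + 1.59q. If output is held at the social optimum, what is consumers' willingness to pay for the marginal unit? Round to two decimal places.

P = $73.53

Social marginal cost = private MC + MEC = 49.59 + 4.25q.
Set SMC = demand: 49.59 + 4.25q = 81.81 - 1.47q → q* = 5.6329.
Consumer price on the demand curve at q*: 81.81 − 1.47×5.6329 = 73.5296.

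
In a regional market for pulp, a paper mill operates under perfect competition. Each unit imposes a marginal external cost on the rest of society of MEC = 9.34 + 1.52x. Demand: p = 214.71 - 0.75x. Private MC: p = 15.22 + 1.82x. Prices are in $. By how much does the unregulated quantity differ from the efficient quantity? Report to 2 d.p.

Market equilibrium (private): 15.22 + 1.82x = 214.71 - 0.75x → x_m = 77.6226.
Social marginal cost = private MC + MEC = 24.56 + 3.34x.
Set SMC = demand: 24.56 + 3.34x = 214.71 - 0.75x → x* = 46.4914.
Gap = |77.6226 − 46.4914| = 31.1312.

31.13 units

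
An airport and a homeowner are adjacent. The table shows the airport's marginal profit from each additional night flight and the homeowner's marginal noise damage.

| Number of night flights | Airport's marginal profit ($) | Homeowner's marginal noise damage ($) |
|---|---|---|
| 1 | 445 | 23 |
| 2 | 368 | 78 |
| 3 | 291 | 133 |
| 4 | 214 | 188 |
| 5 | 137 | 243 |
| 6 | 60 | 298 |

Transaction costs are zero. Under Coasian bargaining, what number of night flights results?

Bargaining reaches the level where marginal profit last exceeds marginal noise damage.
That holds through level 4 (214 ≥ 188) but not at 5 (137 < 243).

4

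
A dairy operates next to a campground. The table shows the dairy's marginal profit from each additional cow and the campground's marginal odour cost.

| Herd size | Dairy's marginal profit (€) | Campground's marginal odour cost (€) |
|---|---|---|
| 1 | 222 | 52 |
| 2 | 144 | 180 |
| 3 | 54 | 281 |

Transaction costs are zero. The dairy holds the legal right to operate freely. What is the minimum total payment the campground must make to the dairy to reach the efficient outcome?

Left alone the dairy would choose level 3 (marginal profit stays positive).
Efficient level: k* = 1 (marginal profit ≥ marginal odour cost through 1).
The campground must at least cover the dairy's forgone profit from cutting 3→1: 144 + 54 = 198.

€198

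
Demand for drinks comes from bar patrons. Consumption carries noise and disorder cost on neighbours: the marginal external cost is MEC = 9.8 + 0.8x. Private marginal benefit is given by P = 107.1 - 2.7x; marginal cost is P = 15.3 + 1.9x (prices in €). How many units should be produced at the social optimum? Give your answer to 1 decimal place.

Social marginal benefit = demand − MEC = 97.3 - 3.5x.
Set SMB = MC: 97.3 - 3.5x = 15.3 + 1.9x → x* = 15.1852.

x* = 15.2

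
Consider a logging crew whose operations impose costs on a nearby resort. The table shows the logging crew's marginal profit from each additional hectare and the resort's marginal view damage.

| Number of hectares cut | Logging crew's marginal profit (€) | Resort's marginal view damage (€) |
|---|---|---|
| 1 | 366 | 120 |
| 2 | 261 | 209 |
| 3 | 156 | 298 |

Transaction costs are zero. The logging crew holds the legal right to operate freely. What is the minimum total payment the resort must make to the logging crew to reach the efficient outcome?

Left alone the logging crew would choose level 3 (marginal profit stays positive).
Efficient level: k* = 2 (marginal profit ≥ marginal view damage through 2).
The resort must at least cover the logging crew's forgone profit from cutting 3→2: 156 = 156.

€156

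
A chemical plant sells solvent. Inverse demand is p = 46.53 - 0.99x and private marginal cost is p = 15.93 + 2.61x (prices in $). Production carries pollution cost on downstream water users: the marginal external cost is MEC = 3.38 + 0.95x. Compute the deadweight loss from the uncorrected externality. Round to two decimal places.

DWL = $14.42

Market equilibrium (private): 15.93 + 2.61x = 46.53 - 0.99x → x_m = 8.5000.
Social marginal cost = private MC + MEC = 19.31 + 3.56x.
Set SMC = demand: 19.31 + 3.56x = 46.53 - 0.99x → x* = 5.9824.
Between x* and x_m the wedge SMC − demand runs linearly from 0 to MEC(x_m), so the loss is a triangle.
DWL = ½ × 2.5176 × 11.4550 = 14.4196.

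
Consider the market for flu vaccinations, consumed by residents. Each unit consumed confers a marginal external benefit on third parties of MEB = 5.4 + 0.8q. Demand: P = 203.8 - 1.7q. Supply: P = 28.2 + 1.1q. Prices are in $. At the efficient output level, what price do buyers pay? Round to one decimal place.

P = $50.0

Social marginal benefit = demand + MEB = 209.2 - 0.9q.
Set SMB = MC: 209.2 - 0.9q = 28.2 + 1.1q → q* = 90.5000.
Consumer price on the demand curve at q*: 203.8 − 1.7×90.5000 = 49.9500.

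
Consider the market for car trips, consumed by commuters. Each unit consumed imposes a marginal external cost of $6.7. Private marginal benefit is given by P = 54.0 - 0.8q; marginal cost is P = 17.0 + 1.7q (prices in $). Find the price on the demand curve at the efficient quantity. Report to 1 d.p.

Social marginal benefit = demand − MEC = 47.3 - 0.8q.
Set SMB = MC: 47.3 - 0.8q = 17.0 + 1.7q → q* = 12.1200.
Consumer price on the demand curve at q*: 54.0 − 0.8×12.1200 = 44.3040.

P = $44.3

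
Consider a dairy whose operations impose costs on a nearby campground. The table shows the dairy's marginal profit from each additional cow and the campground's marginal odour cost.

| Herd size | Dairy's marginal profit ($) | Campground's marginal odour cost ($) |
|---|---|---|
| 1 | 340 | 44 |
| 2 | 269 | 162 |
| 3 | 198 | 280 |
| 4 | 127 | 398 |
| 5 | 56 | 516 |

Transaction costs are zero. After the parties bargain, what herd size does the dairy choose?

Bargaining reaches the level where marginal profit last exceeds marginal odour cost.
That holds through level 2 (269 ≥ 162) but not at 3 (198 < 280).

2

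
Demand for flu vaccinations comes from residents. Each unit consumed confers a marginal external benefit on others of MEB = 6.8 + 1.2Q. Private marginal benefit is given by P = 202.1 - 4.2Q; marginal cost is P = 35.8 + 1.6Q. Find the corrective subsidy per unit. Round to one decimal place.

Social marginal benefit = demand + MEB = 208.9 - 3.0Q.
Set SMB = MC: 208.9 - 3.0Q = 35.8 + 1.6Q → Q* = 37.6304.
The Pigouvian subsidy equals MEB at Q*: 6.8 + 1.2×37.6304 = 51.9565.

subsidy = 52.0 per unit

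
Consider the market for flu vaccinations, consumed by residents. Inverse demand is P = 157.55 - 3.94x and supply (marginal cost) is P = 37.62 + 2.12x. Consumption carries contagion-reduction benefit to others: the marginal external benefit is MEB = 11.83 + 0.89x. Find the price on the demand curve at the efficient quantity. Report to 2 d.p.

Social marginal benefit = demand + MEB = 169.38 - 3.05x.
Set SMB = MC: 169.38 - 3.05x = 37.62 + 2.12x → x* = 25.4855.
Consumer price on the demand curve at x*: 157.55 − 3.94×25.4855 = 57.1371.

P = 57.14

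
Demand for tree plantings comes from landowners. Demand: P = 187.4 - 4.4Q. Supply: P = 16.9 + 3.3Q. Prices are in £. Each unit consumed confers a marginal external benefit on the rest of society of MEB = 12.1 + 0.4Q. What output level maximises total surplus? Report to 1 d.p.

Q* = 25.0

Social marginal benefit = demand + MEB = 199.5 - 4.0Q.
Set SMB = MC: 199.5 - 4.0Q = 16.9 + 3.3Q → Q* = 25.0137.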